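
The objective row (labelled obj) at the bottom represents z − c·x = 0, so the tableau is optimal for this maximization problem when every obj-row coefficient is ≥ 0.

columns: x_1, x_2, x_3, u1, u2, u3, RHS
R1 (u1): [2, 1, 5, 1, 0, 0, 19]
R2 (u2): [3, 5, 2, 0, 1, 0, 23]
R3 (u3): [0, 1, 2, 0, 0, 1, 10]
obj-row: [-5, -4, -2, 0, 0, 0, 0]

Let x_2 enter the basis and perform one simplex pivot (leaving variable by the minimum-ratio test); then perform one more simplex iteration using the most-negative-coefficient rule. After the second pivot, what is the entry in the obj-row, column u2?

Ratio test on column x_2 — row 1: 19/1 = 19; row 2: 23/5 = 23/5; row 3: 10/1 = 10. Minimum is 23/5 at row 2 (u2 leaves); pivot element 5.
Divide row 2 by 5; eliminate column x_2 from the other rows.
Second iteration: most negative obj-row entry is -13/5 in column x_1, so x_1 enters.
Ratio test on column x_1 — row 1: (72/5)/(7/5) = 72/7; row 2: (23/5)/(3/5) = 23/3; row 3: entry -3/5 ≤ 0. Minimum is 23/3 at row 2 (x_2 leaves); pivot element 3/5.
Divide row 2 by 3/5; eliminate column x_1 from the other rows.
After both pivots, the entry at the obj-row, column u2 is 5/3.

5/3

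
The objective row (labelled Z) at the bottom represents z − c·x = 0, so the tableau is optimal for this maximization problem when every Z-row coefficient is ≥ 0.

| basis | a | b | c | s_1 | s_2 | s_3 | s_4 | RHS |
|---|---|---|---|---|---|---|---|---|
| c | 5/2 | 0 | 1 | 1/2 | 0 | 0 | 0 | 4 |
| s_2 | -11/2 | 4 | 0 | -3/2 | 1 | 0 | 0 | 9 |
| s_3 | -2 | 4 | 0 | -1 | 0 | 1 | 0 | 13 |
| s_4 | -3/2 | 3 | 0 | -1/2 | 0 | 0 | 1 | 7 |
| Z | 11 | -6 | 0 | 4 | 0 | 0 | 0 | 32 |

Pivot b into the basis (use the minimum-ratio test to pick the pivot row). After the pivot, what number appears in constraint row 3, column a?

7/2

Ratio test on column b — row 1: entry 0 ≤ 0; row 2: 9/4 = 9/4; row 3: 13/4 = 13/4; row 4: 7/3 = 7/3. Minimum is 9/4 at row 2 (s_2 leaves); pivot element 4.
Divide row 2 by 4; eliminate column b from the other rows.
Row 3 update in column a: -2 − 4·(-11/8) = 7/2.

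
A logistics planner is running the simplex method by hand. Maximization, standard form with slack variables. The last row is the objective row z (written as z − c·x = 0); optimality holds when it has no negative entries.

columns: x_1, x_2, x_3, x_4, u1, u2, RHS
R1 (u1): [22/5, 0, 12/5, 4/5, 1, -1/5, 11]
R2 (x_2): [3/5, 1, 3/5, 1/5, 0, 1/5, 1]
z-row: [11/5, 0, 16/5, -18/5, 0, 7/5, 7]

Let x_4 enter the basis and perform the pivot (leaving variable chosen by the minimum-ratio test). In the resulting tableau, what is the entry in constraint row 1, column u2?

-1

Ratio test on column x_4 — row 1: 11/(4/5) = 55/4; row 2: 1/(1/5) = 5. Minimum is 5 at row 2 (x_2 leaves); pivot element 1/5.
Divide row 2 by 1/5; eliminate column x_4 from the other rows.
Row 1 update in column u2: -1/5 − (4/5)·1 = -1.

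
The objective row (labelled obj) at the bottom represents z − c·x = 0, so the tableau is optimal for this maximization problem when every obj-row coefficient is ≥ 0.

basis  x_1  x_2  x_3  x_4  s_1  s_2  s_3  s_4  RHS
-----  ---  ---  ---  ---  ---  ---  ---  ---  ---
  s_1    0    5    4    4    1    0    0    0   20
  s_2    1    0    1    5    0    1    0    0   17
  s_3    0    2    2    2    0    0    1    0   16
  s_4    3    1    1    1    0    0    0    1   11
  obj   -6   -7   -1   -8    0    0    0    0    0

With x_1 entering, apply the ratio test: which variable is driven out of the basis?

Column x_1 entries and ratios — s_1: 0 ≤ 0, skip; s_2: 17/1 = 17; s_3: 0 ≤ 0, skip; s_4: 11/3 = 11/3.
Smallest ratio is 11/3 in the row of s_4, so s_4 leaves.

s_4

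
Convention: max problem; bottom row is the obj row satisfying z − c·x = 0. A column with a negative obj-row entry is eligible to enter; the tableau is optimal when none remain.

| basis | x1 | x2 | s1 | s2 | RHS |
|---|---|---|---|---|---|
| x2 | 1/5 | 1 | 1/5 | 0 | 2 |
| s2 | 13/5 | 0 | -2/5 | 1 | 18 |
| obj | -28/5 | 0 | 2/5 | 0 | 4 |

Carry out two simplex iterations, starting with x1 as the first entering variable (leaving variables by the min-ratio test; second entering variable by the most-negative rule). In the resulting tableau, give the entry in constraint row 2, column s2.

Ratio test on column x1 — row 1: 2/(1/5) = 10; row 2: 18/(13/5) = 90/13. Minimum is 90/13 at row 2 (s2 leaves); pivot element 13/5.
Divide row 2 by 13/5; eliminate column x1 from the other rows.
Second iteration: most negative obj-row entry is -6/13 in column s1, so s1 enters.
Ratio test on column s1 — row 1: (8/13)/(3/13) = 8/3; row 2: entry -2/13 ≤ 0. Minimum is 8/3 at row 1 (x2 leaves); pivot element 3/13.
Divide row 1 by 3/13; eliminate column s1 from the other rows.
After both pivots, the entry at constraint row 2, column s2 is 1/3.

1/3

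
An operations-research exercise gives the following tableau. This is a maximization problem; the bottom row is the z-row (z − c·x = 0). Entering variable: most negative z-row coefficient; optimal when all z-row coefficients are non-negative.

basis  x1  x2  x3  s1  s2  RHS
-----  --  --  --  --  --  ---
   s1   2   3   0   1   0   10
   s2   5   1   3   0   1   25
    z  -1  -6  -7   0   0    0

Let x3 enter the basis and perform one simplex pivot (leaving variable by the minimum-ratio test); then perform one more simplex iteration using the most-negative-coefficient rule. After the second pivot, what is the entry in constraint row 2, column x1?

Ratio test on column x3 — row 1: entry 0 ≤ 0; row 2: 25/3 = 25/3. Minimum is 25/3 at row 2 (s2 leaves); pivot element 3.
Divide row 2 by 3; eliminate column x3 from the other rows.
Second iteration: most negative z-row entry is -11/3 in column x2, so x2 enters.
Ratio test on column x2 — row 1: 10/3 = 10/3; row 2: (25/3)/(1/3) = 25. Minimum is 10/3 at row 1 (s1 leaves); pivot element 3.
Divide row 1 by 3; eliminate column x2 from the other rows.
After both pivots, the entry at constraint row 2, column x1 is 13/9.

13/9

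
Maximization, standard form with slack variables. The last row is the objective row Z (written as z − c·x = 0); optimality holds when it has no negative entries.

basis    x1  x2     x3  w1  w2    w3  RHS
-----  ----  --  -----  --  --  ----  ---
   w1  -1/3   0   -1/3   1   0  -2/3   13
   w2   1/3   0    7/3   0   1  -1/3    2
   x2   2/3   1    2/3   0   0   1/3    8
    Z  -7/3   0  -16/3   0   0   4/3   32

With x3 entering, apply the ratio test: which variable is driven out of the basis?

w2

Column x3 entries and ratios — w1: -1/3 ≤ 0, skip; w2: 2/(7/3) = 6/7; x2: 8/(2/3) = 12.
Smallest ratio is 6/7 in the row of w2, so w2 leaves.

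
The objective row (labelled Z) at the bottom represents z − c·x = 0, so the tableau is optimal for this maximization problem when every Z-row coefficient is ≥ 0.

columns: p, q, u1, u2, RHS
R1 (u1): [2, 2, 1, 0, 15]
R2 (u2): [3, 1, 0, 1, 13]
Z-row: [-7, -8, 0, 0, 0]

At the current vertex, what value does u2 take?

u2 is basic (row 2); its value is the RHS of that row, 13.

13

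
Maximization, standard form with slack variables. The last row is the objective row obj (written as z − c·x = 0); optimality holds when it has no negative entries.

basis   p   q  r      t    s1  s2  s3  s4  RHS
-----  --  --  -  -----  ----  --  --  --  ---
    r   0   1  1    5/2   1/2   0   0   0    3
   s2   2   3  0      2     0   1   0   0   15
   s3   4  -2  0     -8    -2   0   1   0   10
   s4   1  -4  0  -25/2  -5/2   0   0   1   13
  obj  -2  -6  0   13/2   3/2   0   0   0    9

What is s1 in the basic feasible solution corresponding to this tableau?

s1 is not in the basis, so in the current basic feasible solution s1 = 0.

0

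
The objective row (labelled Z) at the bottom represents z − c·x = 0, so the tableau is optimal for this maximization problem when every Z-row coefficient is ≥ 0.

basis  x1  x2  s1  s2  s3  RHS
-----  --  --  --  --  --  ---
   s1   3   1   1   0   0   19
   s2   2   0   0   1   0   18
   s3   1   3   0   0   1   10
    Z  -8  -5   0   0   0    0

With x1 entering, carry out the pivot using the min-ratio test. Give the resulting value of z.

Ratio test on column x1 — row 1: 19/3 = 19/3; row 2: 18/2 = 9; row 3: 10/1 = 10. Minimum is 19/3 at row 1 (s1 leaves); pivot element 3.
Pivot on row 1; the Z-row RHS becomes 0 − (-8)·(19/3) = 152/3.

152/3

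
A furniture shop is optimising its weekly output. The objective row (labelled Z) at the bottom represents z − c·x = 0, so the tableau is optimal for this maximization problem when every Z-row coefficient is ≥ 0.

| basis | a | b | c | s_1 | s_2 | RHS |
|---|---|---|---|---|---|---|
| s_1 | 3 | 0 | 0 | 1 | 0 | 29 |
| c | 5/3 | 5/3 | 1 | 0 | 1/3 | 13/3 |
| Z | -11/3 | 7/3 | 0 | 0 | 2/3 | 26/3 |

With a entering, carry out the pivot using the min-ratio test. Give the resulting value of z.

Ratio test on column a — row 1: 29/3 = 29/3; row 2: (13/3)/(5/3) = 13/5. Minimum is 13/5 at row 2 (c leaves); pivot element 5/3.
Pivot on row 2; the Z-row RHS becomes 26/3 − (-11/3)·(13/5) = 91/5.

91/5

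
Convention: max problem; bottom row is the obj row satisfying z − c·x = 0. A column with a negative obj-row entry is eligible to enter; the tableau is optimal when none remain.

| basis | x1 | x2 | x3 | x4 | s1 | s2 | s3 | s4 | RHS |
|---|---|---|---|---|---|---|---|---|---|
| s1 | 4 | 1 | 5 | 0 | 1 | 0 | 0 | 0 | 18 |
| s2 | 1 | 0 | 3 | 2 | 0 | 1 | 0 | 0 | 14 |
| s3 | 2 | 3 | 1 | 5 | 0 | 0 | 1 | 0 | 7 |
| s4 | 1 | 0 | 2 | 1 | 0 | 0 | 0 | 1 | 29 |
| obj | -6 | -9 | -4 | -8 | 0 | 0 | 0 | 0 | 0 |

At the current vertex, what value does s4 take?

29

s4 is basic (row 4); its value is the RHS of that row, 29.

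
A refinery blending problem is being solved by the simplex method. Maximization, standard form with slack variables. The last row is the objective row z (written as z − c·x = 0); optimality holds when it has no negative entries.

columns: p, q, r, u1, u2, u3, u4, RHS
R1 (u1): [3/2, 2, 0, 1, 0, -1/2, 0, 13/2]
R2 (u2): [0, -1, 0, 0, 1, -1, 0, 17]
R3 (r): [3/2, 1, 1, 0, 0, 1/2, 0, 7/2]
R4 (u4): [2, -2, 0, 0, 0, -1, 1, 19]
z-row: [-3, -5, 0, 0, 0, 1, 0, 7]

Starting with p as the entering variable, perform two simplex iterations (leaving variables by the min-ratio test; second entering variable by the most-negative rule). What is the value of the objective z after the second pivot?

23

Ratio test on column p — row 1: (13/2)/(3/2) = 13/3; row 2: entry 0 ≤ 0; row 3: (7/2)/(3/2) = 7/3; row 4: 19/2 = 19/2. Minimum is 7/3 at row 3 (r leaves); pivot element 3/2.
Pivot on row 3; the z-row RHS becomes 7 − (-3)·(7/3) = 14.
Next entering variable (most negative z-row entry -3): q.
Ratio test on column q — row 1: 3/1 = 3; row 2: entry -1 ≤ 0; row 3: (7/3)/(2/3) = 7/2; row 4: entry -10/3 ≤ 0. Minimum is 3 at row 1 (u1 leaves); pivot element 1.
After the second pivot the z-row RHS is 14 − (-3)·3 = 23.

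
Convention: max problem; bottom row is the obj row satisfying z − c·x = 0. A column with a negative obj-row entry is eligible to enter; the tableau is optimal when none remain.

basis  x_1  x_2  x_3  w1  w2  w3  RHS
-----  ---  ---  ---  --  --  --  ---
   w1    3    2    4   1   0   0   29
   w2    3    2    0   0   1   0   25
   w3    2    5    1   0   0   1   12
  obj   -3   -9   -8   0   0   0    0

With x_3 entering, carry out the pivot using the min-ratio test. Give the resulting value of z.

Ratio test on column x_3 — row 1: 29/4 = 29/4; row 2: entry 0 ≤ 0; row 3: 12/1 = 12. Minimum is 29/4 at row 1 (w1 leaves); pivot element 4.
Pivot on row 1; the obj-row RHS becomes 0 − (-8)·(29/4) = 58.

58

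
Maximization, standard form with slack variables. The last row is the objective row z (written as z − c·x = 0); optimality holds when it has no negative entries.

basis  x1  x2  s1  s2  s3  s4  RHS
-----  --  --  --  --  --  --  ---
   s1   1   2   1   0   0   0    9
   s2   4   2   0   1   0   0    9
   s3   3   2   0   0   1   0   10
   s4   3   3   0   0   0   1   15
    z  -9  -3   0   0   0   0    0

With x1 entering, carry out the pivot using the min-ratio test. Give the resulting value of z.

Ratio test on column x1 — row 1: 9/1 = 9; row 2: 9/4 = 9/4; row 3: 10/3 = 10/3; row 4: 15/3 = 5. Minimum is 9/4 at row 2 (s2 leaves); pivot element 4.
Pivot on row 2; the z-row RHS becomes 0 − (-9)·(9/4) = 81/4.

81/4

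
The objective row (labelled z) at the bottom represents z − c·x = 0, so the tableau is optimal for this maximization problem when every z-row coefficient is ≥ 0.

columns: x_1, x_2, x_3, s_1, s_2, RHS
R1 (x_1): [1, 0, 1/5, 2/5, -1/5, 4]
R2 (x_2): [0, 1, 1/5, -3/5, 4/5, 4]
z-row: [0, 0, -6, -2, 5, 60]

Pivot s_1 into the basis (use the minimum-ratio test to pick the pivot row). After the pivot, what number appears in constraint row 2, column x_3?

Ratio test on column s_1 — row 1: 4/(2/5) = 10; row 2: entry -3/5 ≤ 0. Minimum is 10 at row 1 (x_1 leaves); pivot element 2/5.
Divide row 1 by 2/5; eliminate column s_1 from the other rows.
Row 2 update in column x_3: 1/5 − (-3/5)·(1/2) = 1/2.

1/2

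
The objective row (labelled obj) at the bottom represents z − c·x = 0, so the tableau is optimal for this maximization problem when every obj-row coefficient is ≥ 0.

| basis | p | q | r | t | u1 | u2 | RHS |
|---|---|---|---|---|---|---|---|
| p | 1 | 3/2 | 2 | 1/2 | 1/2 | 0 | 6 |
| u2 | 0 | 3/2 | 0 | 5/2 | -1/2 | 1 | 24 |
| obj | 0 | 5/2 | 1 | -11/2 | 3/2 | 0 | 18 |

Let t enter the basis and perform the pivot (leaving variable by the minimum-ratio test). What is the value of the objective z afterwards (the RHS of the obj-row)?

Ratio test on column t — row 1: 6/(1/2) = 12; row 2: 24/(5/2) = 48/5. Minimum is 48/5 at row 2 (u2 leaves); pivot element 5/2.
Pivot on row 2; the obj-row RHS becomes 18 − (-11/2)·(48/5) = 354/5.

354/5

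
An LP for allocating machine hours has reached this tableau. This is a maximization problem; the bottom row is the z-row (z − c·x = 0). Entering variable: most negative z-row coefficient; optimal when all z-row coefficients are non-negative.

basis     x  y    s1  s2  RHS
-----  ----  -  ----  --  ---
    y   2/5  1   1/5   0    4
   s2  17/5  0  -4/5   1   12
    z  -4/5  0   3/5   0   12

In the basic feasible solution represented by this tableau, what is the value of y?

y is basic (row 1); its value is the RHS of that row, 4.

4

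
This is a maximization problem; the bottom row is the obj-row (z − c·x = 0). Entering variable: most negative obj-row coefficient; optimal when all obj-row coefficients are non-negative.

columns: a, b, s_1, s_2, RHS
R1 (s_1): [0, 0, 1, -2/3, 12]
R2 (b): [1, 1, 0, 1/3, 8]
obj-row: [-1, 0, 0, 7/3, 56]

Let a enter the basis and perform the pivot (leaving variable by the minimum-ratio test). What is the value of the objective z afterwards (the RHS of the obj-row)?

64

Ratio test on column a — row 1: entry 0 ≤ 0; row 2: 8/1 = 8. Minimum is 8 at row 2 (b leaves); pivot element 1.
Pivot on row 2; the obj-row RHS becomes 56 − (-1)·8 = 64.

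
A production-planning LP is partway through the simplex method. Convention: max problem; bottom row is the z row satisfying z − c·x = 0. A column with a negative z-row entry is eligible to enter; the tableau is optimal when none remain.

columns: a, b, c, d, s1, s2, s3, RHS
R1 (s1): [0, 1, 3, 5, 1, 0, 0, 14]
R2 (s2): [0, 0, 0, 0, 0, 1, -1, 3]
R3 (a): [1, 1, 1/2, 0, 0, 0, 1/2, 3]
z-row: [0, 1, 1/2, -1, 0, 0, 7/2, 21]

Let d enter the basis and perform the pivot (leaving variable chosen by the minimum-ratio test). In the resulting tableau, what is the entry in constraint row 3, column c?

1/2

Ratio test on column d — row 1: 14/5 = 14/5; row 2: entry 0 ≤ 0; row 3: entry 0 ≤ 0. Minimum is 14/5 at row 1 (s1 leaves); pivot element 5.
Divide row 1 by 5; eliminate column d from the other rows.
Row 3 update in column c: 1/2 − 0·(3/5) = 1/2.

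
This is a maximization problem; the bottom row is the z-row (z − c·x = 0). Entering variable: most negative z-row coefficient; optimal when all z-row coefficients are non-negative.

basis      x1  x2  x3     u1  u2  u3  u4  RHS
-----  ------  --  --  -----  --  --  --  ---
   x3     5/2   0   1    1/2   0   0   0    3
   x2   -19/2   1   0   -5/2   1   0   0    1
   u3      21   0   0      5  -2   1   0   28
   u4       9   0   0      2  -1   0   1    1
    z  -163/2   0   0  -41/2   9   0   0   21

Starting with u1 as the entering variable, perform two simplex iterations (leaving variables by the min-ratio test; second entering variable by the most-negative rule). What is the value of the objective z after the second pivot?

45

Ratio test on column u1 — row 1: 3/(1/2) = 6; row 2: entry -5/2 ≤ 0; row 3: 28/5 = 28/5; row 4: 1/2 = 1/2. Minimum is 1/2 at row 4 (u4 leaves); pivot element 2.
Pivot on row 4; the z-row RHS becomes 21 − (-41/2)·(1/2) = 125/4.
Next entering variable (most negative z-row entry -5/4): u2.
Ratio test on column u2 — row 1: (11/4)/(1/4) = 11; row 2: entry -1/4 ≤ 0; row 3: (51/2)/(1/2) = 51; row 4: entry -1/2 ≤ 0. Minimum is 11 at row 1 (x3 leaves); pivot element 1/4.
After the second pivot the z-row RHS is 125/4 − (-5/4)·11 = 45.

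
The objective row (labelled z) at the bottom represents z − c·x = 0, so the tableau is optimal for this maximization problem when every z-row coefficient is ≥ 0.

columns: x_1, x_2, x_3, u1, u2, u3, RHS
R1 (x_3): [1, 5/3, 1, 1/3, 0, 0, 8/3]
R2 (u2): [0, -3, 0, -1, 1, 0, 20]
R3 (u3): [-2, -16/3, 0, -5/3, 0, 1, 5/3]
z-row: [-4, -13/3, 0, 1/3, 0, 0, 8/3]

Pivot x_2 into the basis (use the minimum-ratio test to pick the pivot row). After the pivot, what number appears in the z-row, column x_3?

Ratio test on column x_2 — row 1: (8/3)/(5/3) = 8/5; row 2: entry -3 ≤ 0; row 3: entry -16/3 ≤ 0. Minimum is 8/5 at row 1 (x_3 leaves); pivot element 5/3.
Divide row 1 by 5/3; eliminate column x_2 from the other rows.
z-row update in column x_3: 0 − (-13/3)·(3/5) = 13/5.

13/5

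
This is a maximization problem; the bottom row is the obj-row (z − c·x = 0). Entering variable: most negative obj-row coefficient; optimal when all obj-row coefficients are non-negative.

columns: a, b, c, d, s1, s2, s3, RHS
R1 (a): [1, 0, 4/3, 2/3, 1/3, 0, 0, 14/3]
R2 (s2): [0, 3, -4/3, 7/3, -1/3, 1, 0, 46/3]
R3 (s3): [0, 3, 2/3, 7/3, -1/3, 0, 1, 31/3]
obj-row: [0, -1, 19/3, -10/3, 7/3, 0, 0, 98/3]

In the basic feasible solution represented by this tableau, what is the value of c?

c is not in the basis, so in the current basic feasible solution c = 0.

0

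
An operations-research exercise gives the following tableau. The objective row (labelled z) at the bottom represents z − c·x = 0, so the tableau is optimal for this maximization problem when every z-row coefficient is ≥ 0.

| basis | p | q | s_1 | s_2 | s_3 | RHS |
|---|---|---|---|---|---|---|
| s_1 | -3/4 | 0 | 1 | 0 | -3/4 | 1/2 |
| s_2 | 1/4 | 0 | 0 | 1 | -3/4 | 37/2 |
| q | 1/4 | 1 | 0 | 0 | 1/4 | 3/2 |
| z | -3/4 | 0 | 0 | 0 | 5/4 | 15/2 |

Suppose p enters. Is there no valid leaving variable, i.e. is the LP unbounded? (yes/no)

no

Column p has positive entries in row(s) 2, 3, so the ratio test bounds it — not unbounded.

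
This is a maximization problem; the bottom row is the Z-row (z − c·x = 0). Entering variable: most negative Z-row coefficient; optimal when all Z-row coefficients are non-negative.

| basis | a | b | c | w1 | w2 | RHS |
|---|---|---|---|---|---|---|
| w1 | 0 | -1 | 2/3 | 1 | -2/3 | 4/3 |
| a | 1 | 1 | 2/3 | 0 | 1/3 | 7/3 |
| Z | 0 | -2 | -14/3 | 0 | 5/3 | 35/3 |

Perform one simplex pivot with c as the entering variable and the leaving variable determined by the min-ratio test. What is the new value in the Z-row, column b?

Ratio test on column c — row 1: (4/3)/(2/3) = 2; row 2: (7/3)/(2/3) = 7/2. Minimum is 2 at row 1 (w1 leaves); pivot element 2/3.
Divide row 1 by 2/3; eliminate column c from the other rows.
Z-row update in column b: -2 − (-14/3)·(-3/2) = -9.

-9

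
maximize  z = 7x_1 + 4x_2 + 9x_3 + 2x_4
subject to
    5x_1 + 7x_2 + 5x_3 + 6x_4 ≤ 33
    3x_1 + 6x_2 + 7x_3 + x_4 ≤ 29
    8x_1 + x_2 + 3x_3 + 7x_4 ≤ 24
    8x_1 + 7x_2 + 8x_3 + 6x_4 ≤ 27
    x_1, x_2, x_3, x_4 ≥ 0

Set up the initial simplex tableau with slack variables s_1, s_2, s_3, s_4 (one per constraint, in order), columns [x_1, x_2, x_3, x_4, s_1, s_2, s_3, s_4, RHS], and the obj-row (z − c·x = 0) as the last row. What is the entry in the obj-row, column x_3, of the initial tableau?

-9

The obj-row carries the negated objective coefficients: the x_3 entry is -9.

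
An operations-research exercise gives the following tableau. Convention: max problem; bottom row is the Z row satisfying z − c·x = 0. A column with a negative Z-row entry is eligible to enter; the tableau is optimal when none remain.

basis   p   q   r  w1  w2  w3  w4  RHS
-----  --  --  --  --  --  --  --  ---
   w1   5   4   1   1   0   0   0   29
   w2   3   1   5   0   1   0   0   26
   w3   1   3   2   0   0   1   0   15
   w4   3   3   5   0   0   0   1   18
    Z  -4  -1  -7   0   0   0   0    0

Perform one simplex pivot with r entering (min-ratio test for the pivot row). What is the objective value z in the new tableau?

126/5

Ratio test on column r — row 1: 29/1 = 29; row 2: 26/5 = 26/5; row 3: 15/2 = 15/2; row 4: 18/5 = 18/5. Minimum is 18/5 at row 4 (w4 leaves); pivot element 5.
Pivot on row 4; the Z-row RHS becomes 0 − (-7)·(18/5) = 126/5.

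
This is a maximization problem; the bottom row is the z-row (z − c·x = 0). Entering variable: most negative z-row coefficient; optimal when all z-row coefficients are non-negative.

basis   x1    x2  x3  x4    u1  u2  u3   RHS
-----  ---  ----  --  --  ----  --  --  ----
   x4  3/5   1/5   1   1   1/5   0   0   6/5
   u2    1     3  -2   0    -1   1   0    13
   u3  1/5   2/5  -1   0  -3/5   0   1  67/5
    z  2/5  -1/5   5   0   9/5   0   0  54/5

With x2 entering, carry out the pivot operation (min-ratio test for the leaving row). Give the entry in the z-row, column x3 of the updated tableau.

73/15

Ratio test on column x2 — row 1: (6/5)/(1/5) = 6; row 2: 13/3 = 13/3; row 3: (67/5)/(2/5) = 67/2. Minimum is 13/3 at row 2 (u2 leaves); pivot element 3.
Divide row 2 by 3; eliminate column x2 from the other rows.
z-row update in column x3: 5 − (-1/5)·(-2/3) = 73/15.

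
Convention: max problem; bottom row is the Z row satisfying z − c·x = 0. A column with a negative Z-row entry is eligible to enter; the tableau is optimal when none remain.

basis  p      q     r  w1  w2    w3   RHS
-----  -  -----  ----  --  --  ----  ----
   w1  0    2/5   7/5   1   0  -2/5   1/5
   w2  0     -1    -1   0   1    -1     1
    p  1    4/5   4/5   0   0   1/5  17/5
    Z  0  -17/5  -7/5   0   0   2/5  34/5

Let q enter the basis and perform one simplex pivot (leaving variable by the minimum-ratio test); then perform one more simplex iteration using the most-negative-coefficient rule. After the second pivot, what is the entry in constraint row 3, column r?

Ratio test on column q — row 1: (1/5)/(2/5) = 1/2; row 2: entry -1 ≤ 0; row 3: (17/5)/(4/5) = 17/4. Minimum is 1/2 at row 1 (w1 leaves); pivot element 2/5.
Divide row 1 by 2/5; eliminate column q from the other rows.
Second iteration: most negative Z-row entry is -3 in column w3, so w3 enters.
Ratio test on column w3 — row 1: entry -1 ≤ 0; row 2: entry -2 ≤ 0; row 3: 3/1 = 3. Minimum is 3 at row 3 (p leaves); pivot element 1.
Divide row 3 by 1; eliminate column w3 from the other rows.
After both pivots, the entry at constraint row 3, column r is -2.

-2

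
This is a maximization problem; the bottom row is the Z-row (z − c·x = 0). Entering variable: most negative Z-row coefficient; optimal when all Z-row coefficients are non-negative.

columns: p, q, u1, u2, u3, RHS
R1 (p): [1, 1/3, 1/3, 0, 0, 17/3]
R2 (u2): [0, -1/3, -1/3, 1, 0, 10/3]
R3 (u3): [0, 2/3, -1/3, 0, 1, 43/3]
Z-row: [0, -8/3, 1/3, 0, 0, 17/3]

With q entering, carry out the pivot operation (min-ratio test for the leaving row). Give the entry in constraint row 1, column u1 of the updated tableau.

1

Ratio test on column q — row 1: (17/3)/(1/3) = 17; row 2: entry -1/3 ≤ 0; row 3: (43/3)/(2/3) = 43/2. Minimum is 17 at row 1 (p leaves); pivot element 1/3.
Divide row 1 by 1/3; eliminate column q from the other rows.
In the new row 1, the u1 entry is the old entry divided by the pivot: (1/3)/(1/3) = 1.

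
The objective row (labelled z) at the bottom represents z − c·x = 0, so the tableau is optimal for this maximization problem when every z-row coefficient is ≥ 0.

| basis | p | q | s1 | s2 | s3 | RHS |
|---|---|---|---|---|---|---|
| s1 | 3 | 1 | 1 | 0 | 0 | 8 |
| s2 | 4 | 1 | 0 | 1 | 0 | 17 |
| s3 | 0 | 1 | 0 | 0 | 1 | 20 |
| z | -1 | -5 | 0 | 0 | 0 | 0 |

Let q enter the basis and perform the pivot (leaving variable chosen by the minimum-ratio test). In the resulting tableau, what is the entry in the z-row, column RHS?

Ratio test on column q — row 1: 8/1 = 8; row 2: 17/1 = 17; row 3: 20/1 = 20. Minimum is 8 at row 1 (s1 leaves); pivot element 1.
Divide row 1 by 1; eliminate column q from the other rows.
z-row update in column RHS: 0 − (-5)·8 = 40.

40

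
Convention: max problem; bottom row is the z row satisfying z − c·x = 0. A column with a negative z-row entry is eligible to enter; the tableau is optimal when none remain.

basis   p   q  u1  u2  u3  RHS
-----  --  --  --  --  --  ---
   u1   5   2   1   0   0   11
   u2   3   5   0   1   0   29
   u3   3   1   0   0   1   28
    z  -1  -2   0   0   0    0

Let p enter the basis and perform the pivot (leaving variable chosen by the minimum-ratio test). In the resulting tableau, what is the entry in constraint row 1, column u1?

Ratio test on column p — row 1: 11/5 = 11/5; row 2: 29/3 = 29/3; row 3: 28/3 = 28/3. Minimum is 11/5 at row 1 (u1 leaves); pivot element 5.
Divide row 1 by 5; eliminate column p from the other rows.
In the new row 1, the u1 entry is the old entry divided by the pivot: 1/5 = 1/5.

1/5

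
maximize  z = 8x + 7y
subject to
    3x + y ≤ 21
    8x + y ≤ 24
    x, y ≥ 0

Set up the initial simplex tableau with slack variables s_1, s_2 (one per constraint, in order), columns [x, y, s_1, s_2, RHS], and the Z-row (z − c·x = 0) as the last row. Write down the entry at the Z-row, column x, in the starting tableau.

-8

The Z-row carries the negated objective coefficients: the x entry is -8.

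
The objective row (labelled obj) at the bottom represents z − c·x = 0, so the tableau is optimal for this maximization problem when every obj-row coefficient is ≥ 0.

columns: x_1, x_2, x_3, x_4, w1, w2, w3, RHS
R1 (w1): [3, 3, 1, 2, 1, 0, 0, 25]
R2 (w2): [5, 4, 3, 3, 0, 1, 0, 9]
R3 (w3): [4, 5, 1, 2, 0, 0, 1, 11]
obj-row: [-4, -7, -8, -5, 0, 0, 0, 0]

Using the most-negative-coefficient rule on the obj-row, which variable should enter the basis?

Negative obj-row entries: x_1: -4, x_2: -7, x_3: -8, x_4: -5.
The most negative is -8 in column x_3, so x_3 enters.

x_3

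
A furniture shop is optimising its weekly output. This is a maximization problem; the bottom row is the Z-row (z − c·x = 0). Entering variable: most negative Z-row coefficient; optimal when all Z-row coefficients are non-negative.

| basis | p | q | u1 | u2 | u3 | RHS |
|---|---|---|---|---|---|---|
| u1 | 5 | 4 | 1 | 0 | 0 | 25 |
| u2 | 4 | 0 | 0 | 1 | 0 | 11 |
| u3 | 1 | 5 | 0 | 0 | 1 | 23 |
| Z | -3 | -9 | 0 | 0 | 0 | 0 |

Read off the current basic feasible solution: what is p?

p is not in the basis, so in the current basic feasible solution p = 0.

0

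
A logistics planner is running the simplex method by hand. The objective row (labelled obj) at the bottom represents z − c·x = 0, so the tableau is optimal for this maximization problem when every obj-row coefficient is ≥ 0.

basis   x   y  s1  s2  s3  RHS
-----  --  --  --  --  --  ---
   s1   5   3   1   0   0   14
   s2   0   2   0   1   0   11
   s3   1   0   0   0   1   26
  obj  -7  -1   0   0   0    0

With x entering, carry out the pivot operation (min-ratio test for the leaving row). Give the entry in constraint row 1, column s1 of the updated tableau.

1/5

Ratio test on column x — row 1: 14/5 = 14/5; row 2: entry 0 ≤ 0; row 3: 26/1 = 26. Minimum is 14/5 at row 1 (s1 leaves); pivot element 5.
Divide row 1 by 5; eliminate column x from the other rows.
In the new row 1, the s1 entry is the old entry divided by the pivot: 1/5 = 1/5.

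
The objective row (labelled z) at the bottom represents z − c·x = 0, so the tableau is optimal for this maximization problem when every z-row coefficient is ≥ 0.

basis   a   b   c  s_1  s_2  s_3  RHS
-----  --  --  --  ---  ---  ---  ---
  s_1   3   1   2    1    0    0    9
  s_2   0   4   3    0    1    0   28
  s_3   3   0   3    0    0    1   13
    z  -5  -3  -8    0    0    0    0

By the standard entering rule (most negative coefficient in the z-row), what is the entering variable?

Negative z-row entries: a: -5, b: -3, c: -8.
The most negative is -8 in column c, so c enters.

c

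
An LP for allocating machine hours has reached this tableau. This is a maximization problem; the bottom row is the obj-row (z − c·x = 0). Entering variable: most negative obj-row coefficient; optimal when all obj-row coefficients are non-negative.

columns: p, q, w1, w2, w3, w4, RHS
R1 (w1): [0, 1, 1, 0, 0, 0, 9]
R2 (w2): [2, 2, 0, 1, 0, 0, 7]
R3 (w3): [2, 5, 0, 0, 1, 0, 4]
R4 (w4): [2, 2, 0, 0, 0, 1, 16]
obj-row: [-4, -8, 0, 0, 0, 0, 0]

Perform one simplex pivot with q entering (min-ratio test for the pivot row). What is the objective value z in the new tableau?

Ratio test on column q — row 1: 9/1 = 9; row 2: 7/2 = 7/2; row 3: 4/5 = 4/5; row 4: 16/2 = 8. Minimum is 4/5 at row 3 (w3 leaves); pivot element 5.
Pivot on row 3; the obj-row RHS becomes 0 − (-8)·(4/5) = 32/5.

32/5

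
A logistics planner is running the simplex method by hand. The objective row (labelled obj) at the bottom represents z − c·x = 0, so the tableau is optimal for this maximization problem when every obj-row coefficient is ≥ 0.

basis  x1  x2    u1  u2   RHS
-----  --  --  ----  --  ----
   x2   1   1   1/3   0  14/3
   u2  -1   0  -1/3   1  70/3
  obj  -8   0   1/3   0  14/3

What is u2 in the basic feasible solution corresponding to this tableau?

70/3

u2 is basic (row 2); its value is the RHS of that row, 70/3.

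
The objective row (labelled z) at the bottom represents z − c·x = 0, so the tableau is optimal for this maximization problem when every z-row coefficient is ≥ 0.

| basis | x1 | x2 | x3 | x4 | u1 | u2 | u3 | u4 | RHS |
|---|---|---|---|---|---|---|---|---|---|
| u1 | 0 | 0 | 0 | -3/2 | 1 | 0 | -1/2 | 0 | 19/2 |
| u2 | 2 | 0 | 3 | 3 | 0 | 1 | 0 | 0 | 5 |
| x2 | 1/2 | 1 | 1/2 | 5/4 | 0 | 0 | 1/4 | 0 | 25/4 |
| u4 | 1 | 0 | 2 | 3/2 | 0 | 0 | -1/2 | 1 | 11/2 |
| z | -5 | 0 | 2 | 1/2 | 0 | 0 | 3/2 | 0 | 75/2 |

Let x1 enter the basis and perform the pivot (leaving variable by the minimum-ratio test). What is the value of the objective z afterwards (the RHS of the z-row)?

50

Ratio test on column x1 — row 1: entry 0 ≤ 0; row 2: 5/2 = 5/2; row 3: (25/4)/(1/2) = 25/2; row 4: (11/2)/1 = 11/2. Minimum is 5/2 at row 2 (u2 leaves); pivot element 2.
Pivot on row 2; the z-row RHS becomes 75/2 − (-5)·(5/2) = 50.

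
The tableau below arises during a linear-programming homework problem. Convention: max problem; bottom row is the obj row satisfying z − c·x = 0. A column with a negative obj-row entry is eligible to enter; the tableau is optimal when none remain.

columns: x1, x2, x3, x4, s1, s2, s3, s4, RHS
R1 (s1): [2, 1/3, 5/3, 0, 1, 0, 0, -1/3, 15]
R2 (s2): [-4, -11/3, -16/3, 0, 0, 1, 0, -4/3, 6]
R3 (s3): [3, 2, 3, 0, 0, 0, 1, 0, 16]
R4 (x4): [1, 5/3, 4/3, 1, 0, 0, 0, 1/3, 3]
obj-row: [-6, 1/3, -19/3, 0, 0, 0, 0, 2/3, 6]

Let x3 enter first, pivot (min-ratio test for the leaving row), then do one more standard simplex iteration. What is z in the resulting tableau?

24

Ratio test on column x3 — row 1: 15/(5/3) = 9; row 2: entry -16/3 ≤ 0; row 3: 16/3 = 16/3; row 4: 3/(4/3) = 9/4. Minimum is 9/4 at row 4 (x4 leaves); pivot element 4/3.
Pivot on row 4; the obj-row RHS becomes 6 − (-19/3)·(9/4) = 81/4.
Next entering variable (most negative obj-row entry -5/4): x1.
Ratio test on column x1 — row 1: (45/4)/(3/4) = 15; row 2: entry 0 ≤ 0; row 3: (37/4)/(3/4) = 37/3; row 4: (9/4)/(3/4) = 3. Minimum is 3 at row 4 (x3 leaves); pivot element 3/4.
After the second pivot the obj-row RHS is 81/4 − (-5/4)·3 = 24.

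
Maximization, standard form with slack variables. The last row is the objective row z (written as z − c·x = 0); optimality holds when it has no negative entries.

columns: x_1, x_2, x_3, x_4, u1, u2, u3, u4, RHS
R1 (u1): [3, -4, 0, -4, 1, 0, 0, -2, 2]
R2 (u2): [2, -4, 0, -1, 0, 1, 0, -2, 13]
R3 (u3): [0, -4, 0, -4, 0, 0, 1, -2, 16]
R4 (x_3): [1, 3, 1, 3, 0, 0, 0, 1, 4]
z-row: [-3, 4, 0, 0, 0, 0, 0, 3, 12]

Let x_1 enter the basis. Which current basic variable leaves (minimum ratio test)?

Column x_1 entries and ratios — u1: 2/3 = 2/3; u2: 13/2 = 13/2; u3: 0 ≤ 0, skip; x_3: 4/1 = 4.
Smallest ratio is 2/3 in the row of u1, so u1 leaves.

u1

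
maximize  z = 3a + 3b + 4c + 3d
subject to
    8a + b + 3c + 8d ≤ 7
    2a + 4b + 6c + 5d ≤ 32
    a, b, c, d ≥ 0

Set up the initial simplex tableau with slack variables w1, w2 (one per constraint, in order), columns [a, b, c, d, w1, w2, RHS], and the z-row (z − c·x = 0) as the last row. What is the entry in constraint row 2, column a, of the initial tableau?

Constraint 2 has coefficient 2 on a.

2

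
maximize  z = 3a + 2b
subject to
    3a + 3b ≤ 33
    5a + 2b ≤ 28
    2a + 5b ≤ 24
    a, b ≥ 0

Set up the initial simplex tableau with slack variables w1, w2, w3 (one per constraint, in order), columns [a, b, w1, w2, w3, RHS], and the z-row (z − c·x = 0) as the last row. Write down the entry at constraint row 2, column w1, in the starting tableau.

Slack w1 belongs to constraint 1; its column is the unit vector e_1, so the entry in row 2 is 0.

0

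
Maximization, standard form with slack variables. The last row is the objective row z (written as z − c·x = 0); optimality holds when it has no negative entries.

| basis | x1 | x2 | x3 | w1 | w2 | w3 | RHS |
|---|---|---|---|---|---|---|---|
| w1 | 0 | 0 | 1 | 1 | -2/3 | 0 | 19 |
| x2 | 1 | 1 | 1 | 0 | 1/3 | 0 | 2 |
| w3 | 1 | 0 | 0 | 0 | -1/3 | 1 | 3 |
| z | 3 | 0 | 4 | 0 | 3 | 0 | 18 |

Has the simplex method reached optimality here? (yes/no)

yes

Every z-row coefficient is ≥ 0, so the tableau is optimal.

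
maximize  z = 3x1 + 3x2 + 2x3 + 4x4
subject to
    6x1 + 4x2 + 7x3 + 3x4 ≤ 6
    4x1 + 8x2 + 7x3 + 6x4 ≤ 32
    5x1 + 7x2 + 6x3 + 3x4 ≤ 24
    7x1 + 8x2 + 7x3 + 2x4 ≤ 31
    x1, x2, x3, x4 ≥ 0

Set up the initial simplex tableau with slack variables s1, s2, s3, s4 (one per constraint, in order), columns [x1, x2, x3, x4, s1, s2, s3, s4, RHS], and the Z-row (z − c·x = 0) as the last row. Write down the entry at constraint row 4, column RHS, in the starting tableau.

The RHS of constraint 4 is b_4 = 31.

31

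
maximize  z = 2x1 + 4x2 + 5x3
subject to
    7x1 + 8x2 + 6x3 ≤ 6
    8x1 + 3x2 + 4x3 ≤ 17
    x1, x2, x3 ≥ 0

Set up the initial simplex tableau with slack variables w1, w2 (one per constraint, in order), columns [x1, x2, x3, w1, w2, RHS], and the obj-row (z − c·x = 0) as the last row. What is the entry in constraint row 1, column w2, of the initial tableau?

0

Slack w2 belongs to constraint 2; its column is the unit vector e_2, so the entry in row 1 is 0.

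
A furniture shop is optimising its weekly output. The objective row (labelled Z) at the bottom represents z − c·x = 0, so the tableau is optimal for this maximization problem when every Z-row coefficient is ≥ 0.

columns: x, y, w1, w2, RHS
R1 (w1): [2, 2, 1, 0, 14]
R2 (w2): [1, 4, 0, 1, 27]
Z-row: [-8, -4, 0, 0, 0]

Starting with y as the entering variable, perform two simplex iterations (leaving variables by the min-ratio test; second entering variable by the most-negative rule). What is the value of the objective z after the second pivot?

88/3

Ratio test on column y — row 1: 14/2 = 7; row 2: 27/4 = 27/4. Minimum is 27/4 at row 2 (w2 leaves); pivot element 4.
Pivot on row 2; the Z-row RHS becomes 0 − (-4)·(27/4) = 27.
Next entering variable (most negative Z-row entry -7): x.
Ratio test on column x — row 1: (1/2)/(3/2) = 1/3; row 2: (27/4)/(1/4) = 27. Minimum is 1/3 at row 1 (w1 leaves); pivot element 3/2.
After the second pivot the Z-row RHS is 27 − (-7)·(1/3) = 88/3.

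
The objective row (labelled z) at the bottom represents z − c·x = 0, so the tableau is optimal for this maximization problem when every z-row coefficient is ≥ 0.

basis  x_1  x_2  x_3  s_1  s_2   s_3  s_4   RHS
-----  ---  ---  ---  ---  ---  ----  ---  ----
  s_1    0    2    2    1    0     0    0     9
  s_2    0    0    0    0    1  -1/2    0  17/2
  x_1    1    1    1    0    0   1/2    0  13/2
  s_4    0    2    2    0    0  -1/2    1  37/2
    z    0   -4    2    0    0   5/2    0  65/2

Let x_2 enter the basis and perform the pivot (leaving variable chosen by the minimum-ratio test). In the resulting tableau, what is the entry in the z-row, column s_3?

Ratio test on column x_2 — row 1: 9/2 = 9/2; row 2: entry 0 ≤ 0; row 3: (13/2)/1 = 13/2; row 4: (37/2)/2 = 37/4. Minimum is 9/2 at row 1 (s_1 leaves); pivot element 2.
Divide row 1 by 2; eliminate column x_2 from the other rows.
z-row update in column s_3: 5/2 − (-4)·0 = 5/2.

5/2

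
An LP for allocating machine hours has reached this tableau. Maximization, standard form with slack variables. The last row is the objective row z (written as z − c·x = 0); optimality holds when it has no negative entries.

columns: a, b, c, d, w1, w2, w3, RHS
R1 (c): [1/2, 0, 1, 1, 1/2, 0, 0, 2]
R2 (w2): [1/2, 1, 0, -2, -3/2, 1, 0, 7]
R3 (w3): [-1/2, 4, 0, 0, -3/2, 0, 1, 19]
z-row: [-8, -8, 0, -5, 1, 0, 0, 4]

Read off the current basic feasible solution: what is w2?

7

w2 is basic (row 2); its value is the RHS of that row, 7.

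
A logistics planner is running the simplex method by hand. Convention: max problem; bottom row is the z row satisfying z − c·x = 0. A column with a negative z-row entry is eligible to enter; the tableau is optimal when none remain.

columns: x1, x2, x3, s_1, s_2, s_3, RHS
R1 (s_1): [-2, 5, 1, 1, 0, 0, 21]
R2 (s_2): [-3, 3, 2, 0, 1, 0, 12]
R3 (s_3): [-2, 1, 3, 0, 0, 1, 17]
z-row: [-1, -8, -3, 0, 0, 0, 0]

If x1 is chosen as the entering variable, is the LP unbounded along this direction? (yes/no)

yes

Every constraint-row entry in column x1 is ≤ 0, so increasing x1 is unbounded.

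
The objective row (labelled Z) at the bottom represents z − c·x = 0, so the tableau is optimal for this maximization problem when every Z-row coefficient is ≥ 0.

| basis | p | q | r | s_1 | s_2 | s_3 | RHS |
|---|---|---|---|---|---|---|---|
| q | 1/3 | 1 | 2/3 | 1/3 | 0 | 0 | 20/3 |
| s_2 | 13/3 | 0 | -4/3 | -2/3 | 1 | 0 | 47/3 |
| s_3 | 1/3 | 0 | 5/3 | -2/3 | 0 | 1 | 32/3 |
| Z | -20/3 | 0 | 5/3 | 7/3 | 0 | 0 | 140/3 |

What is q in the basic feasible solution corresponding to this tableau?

20/3

q is basic (row 1); its value is the RHS of that row, 20/3.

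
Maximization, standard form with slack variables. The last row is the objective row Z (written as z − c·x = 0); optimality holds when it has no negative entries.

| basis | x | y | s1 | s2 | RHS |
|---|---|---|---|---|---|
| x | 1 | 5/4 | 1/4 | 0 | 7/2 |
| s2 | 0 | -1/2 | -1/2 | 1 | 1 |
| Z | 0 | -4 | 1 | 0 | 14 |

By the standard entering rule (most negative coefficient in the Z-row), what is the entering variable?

Negative Z-row entries: y: -4.
The most negative is -4 in column y, so y enters.

y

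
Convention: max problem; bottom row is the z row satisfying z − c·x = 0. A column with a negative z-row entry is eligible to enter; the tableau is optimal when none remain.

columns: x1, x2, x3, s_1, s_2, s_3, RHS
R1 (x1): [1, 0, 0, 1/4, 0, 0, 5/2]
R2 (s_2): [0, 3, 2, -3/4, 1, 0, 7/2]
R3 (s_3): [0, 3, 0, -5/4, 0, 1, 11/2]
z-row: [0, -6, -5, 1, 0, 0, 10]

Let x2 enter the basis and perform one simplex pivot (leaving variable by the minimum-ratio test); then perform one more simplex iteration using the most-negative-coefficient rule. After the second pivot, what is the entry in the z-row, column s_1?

Ratio test on column x2 — row 1: entry 0 ≤ 0; row 2: (7/2)/3 = 7/6; row 3: (11/2)/3 = 11/6. Minimum is 7/6 at row 2 (s_2 leaves); pivot element 3.
Divide row 2 by 3; eliminate column x2 from the other rows.
Second iteration: most negative z-row entry is -1 in column x3, so x3 enters.
Ratio test on column x3 — row 1: entry 0 ≤ 0; row 2: (7/6)/(2/3) = 7/4; row 3: entry -2 ≤ 0. Minimum is 7/4 at row 2 (x2 leaves); pivot element 2/3.
Divide row 2 by 2/3; eliminate column x3 from the other rows.
After both pivots, the entry at the z-row, column s_1 is -7/8.

-7/8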